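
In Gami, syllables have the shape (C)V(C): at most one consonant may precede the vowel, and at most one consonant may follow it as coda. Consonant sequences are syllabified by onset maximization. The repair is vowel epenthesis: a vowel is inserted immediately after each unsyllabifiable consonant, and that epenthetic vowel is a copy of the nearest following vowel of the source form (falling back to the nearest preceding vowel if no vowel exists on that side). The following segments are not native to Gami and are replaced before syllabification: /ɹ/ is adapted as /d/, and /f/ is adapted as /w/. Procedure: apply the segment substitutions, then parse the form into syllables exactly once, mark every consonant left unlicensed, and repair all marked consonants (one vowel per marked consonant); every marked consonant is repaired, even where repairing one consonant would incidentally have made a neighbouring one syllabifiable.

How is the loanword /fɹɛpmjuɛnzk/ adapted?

wɛdɛpmujuɛnzɛkɛ

Substitution: /f/ → /w/, /ɹ/ → /d/, giving /wdɛpmjuɛnzk/.
Under (C)V(C), the unsyllabifiable consonants are /w/, /m/, /z/, /k/ (at most one coda consonant is licensed; onsets are limited to one consonant).
Inserting the epenthetic vowel yields /w/ → /wɛ/, /m/ → /mu/, /z/ → /zɛ/, /k/ → /kɛ/.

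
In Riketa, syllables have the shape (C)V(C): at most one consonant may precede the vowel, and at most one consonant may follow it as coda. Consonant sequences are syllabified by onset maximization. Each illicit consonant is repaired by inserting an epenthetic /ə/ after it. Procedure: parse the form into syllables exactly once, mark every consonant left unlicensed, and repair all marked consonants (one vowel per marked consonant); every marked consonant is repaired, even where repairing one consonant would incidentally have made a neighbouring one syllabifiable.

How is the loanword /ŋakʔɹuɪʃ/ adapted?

Under (C)V(C), the unsyllabifiable consonants are /ʔ/ (at most one coda consonant is licensed; onsets are limited to one consonant).
Inserting the epenthetic vowel yields /ʔ/ → /ʔə/.

ŋakʔəɹuɪʃ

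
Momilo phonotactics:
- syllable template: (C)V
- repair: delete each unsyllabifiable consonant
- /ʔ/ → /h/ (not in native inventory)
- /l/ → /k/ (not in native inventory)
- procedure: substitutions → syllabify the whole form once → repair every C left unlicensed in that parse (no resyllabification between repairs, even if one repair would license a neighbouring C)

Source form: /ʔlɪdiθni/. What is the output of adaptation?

Substitution: /ʔ/ → /h/, /l/ → /k/, giving /hkɪdiθni/.
The consonants /h/, /θ/ cannot be parsed into a legal (C)V syllable (no codas are permitted; onsets are limited to one consonant).
Each unlicensed consonant is deleted: /h/, /θ/.

kɪdini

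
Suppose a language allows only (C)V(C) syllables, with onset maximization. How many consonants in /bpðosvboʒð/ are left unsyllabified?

4

The consonants /b/, /p/, /v/, /ð/ cannot be parsed into a legal (C)V(C) syllable (at most one coda consonant is licensed; onsets are limited to one consonant).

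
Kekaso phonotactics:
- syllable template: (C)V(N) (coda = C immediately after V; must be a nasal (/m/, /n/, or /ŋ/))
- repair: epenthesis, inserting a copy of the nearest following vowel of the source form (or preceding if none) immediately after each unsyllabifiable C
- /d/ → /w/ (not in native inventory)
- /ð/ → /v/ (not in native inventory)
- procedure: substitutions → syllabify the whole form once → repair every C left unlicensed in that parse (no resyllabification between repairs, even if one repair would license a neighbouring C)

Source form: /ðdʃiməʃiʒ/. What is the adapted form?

viwiʃiməʃiʒi

Substitution: /ð/ → /v/, /d/ → /w/, giving /vwʃiməʃiʒ/.
Under (C)V(N), the unsyllabifiable consonants are /v/, /w/, /ʒ/ (only a nasal (/m/, /n/, or /ŋ/) is licensed in coda position; onsets are limited to one consonant).
Epenthesis after each stranded consonant: /v/ → /vi/, /w/ → /wi/, /ʒ/ → /ʒi/.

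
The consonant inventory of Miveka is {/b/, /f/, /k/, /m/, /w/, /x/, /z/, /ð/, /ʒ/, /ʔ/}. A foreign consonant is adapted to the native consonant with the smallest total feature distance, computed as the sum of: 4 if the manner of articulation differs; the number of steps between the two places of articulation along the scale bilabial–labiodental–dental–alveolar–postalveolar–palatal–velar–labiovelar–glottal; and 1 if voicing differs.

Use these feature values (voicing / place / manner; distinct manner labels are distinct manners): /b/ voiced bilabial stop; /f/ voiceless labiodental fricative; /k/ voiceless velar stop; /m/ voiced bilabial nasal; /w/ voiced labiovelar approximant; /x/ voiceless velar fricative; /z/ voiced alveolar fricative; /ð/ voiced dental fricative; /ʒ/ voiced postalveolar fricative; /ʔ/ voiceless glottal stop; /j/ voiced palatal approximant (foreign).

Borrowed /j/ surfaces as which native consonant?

/w/ is closest: same manner (approximant), place distance 2 (palatal→labiovelar), same voicing; total 2. Next closest is /ʒ/ at distance 5.

w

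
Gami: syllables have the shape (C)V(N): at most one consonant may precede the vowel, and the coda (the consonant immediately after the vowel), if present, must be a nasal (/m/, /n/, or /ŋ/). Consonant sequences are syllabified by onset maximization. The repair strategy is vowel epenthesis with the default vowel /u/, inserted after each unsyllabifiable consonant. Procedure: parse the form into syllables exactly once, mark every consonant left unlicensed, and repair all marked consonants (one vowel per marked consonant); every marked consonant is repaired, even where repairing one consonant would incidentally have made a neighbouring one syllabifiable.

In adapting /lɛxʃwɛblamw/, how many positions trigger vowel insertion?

The unsyllabifiable consonants are /x/, /ʃ/, /b/, /w/; each receives one epenthetic vowel.

4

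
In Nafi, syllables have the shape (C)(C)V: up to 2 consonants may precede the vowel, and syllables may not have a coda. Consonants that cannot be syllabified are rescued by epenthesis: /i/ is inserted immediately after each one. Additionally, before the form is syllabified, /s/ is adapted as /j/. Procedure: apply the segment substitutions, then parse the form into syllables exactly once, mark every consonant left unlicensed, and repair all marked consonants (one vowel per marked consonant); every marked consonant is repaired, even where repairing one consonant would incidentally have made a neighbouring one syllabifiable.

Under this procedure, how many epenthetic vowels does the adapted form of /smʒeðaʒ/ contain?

After substitution the input is /jmʒeðaʒ/.
The unsyllabifiable consonants are /j/, /ʒ/; each receives one epenthetic vowel.

2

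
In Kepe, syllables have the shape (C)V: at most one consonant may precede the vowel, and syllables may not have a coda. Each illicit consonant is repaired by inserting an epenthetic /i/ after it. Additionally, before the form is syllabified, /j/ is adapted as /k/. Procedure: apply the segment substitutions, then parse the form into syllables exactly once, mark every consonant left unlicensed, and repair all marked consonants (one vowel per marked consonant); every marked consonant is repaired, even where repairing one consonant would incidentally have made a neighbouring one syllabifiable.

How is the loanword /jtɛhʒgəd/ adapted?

Substitution: /j/ → /k/, giving /ktɛhʒgəd/.
Syllabifying with onset maximization leaves /k/, /h/, /ʒ/, /d/ stranded (no codas are permitted; onsets are limited to one consonant).
Epenthesis after each stranded consonant: /k/ → /ki/, /h/ → /hi/, /ʒ/ → /ʒi/, /d/ → /di/.

kitɛhiʒigədi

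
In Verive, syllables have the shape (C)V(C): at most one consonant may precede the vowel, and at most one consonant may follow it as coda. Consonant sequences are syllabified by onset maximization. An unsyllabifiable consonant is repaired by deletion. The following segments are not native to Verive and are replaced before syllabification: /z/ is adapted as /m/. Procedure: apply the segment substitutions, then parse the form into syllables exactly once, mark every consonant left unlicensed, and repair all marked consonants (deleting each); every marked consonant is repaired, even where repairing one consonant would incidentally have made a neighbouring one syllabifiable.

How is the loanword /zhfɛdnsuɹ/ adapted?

Substitution: /z/ → /m/, giving /mhfɛdnsuɹ/.
The consonants /m/, /h/, /n/ cannot be parsed into a legal (C)V(C) syllable (at most one coda consonant is licensed; onsets are limited to one consonant).
Each unlicensed consonant is deleted: /m/, /h/, /n/.

fɛdsuɹ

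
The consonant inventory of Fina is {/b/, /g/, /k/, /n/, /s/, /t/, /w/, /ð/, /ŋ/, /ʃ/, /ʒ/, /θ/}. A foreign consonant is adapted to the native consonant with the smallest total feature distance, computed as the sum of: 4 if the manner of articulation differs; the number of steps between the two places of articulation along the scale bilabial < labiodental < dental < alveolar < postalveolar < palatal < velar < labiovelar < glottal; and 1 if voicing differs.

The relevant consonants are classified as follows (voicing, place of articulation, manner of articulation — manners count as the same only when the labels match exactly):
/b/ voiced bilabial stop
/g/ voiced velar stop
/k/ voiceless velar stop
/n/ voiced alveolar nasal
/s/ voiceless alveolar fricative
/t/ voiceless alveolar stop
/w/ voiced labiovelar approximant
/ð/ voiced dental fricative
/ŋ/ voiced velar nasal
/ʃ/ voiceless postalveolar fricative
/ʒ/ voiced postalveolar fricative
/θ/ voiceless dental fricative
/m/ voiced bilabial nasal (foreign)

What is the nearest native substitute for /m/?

n

/n/ is closest: same manner (nasal), place distance 3 (bilabial→alveolar), same voicing; total 3. Next closest is /b/ at distance 4.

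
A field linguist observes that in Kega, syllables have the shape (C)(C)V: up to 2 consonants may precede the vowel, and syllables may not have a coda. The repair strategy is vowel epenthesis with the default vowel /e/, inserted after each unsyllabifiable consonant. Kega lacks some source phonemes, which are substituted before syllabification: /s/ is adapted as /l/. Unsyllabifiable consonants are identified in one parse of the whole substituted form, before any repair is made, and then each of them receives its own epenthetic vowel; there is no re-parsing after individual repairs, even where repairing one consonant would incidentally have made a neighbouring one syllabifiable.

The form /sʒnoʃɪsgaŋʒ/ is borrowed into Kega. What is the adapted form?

leʒnoʃɪlgaŋeʒe

Substitution: /s/ → /l/, giving /lʒnoʃɪlgaŋʒ/.
Under (C)(C)V, the unsyllabifiable consonants are /l/, /ŋ/, /ʒ/ (no codas are permitted; onsets may contain at most 2 consonants).
Each unlicensed consonant becomes the onset of a new syllable: /l/ → /le/, /ŋ/ → /ŋe/, /ʒ/ → /ʒe/.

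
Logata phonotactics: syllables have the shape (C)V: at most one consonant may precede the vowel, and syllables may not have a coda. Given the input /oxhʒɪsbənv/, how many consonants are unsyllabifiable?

5

Syllabifying with onset maximization leaves /x/, /h/, /s/, /n/, /v/ stranded (no codas are permitted; onsets are limited to one consonant).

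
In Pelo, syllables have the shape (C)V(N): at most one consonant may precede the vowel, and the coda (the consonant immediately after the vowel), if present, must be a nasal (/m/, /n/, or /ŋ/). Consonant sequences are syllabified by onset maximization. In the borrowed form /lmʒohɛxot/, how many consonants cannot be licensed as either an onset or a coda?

Syllabifying with onset maximization leaves /l/, /m/, /t/ stranded (only a nasal (/m/, /n/, or /ŋ/) is licensed in coda position; onsets are limited to one consonant).

3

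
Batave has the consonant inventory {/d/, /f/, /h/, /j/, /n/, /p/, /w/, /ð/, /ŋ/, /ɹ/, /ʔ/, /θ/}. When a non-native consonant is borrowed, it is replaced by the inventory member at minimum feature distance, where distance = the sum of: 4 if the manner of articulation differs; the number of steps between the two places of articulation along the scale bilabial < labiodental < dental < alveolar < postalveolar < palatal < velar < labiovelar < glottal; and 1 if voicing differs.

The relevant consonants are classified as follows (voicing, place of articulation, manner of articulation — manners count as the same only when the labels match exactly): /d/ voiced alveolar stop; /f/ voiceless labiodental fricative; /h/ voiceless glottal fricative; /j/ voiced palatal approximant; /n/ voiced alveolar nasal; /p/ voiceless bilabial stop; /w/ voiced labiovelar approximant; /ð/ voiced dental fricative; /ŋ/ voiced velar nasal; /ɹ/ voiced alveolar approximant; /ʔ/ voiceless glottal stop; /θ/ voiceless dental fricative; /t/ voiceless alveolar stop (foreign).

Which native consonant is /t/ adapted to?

d

/d/ is closest: same manner (stop), place distance 0 (alveolar→alveolar), voicing differs (+1); total 1. Next closest is /p/ at distance 3.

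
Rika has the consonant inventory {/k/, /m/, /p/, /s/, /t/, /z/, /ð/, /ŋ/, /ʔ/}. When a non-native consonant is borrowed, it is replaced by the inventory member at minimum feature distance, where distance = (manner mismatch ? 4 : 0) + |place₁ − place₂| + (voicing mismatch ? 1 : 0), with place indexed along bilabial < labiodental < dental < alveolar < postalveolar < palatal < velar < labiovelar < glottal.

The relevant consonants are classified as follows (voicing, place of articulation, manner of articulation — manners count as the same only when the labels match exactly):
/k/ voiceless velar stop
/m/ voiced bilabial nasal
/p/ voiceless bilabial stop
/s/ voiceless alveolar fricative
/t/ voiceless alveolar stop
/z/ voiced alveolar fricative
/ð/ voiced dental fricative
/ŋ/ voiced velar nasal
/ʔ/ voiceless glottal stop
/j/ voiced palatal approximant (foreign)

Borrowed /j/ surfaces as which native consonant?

/ŋ/ is closest: manner differs (approximant→nasal, +4), place distance 1 (palatal→velar), same voicing; total 5. Next closest is /k/ at distance 6.

ŋ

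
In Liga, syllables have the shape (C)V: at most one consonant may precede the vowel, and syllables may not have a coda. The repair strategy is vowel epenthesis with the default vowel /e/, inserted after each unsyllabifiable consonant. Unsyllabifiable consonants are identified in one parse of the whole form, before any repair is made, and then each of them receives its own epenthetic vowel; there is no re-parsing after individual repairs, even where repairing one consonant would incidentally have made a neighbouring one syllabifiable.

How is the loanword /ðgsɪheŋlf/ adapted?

ðegesɪheŋelefe

The consonants /ð/, /g/, /ŋ/, /l/, /f/ cannot be parsed into a legal (C)V syllable (no codas are permitted; onsets are limited to one consonant).
Each unlicensed consonant becomes the onset of a new syllable: /ð/ → /ðe/, /g/ → /ge/, /ŋ/ → /ŋe/, /l/ → /le/, /f/ → /fe/.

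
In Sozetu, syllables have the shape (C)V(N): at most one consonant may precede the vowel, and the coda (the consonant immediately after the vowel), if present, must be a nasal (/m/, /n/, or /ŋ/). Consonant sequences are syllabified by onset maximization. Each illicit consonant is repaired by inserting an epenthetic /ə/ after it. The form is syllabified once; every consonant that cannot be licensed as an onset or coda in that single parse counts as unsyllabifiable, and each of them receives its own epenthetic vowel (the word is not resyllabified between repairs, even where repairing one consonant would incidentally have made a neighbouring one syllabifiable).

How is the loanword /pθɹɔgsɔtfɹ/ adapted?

pəθəɹɔgəsɔtəfəɹə

The consonants /p/, /θ/, /g/, /t/, /f/, /ɹ/ cannot be parsed into a legal (C)V(N) syllable (only a nasal (/m/, /n/, or /ŋ/) is licensed in coda position; onsets are limited to one consonant).
Epenthesis after each stranded consonant: /p/ → /pə/, /θ/ → /θə/, /g/ → /gə/, /t/ → /tə/, /f/ → /fə/, /ɹ/ → /ɹə/.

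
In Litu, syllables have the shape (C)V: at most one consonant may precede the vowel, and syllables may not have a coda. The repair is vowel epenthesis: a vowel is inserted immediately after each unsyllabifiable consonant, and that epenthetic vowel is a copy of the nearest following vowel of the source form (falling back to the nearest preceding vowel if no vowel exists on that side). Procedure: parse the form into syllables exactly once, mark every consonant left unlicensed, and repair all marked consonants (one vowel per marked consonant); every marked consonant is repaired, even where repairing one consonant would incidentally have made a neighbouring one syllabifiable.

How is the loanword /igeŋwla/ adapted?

The consonants /ŋ/, /w/ cannot be parsed into a legal (C)V syllable (no codas are permitted; onsets are limited to one consonant).
Each unlicensed consonant becomes the onset of a new syllable: /ŋ/ → /ŋa/, /w/ → /wa/.

igeŋawala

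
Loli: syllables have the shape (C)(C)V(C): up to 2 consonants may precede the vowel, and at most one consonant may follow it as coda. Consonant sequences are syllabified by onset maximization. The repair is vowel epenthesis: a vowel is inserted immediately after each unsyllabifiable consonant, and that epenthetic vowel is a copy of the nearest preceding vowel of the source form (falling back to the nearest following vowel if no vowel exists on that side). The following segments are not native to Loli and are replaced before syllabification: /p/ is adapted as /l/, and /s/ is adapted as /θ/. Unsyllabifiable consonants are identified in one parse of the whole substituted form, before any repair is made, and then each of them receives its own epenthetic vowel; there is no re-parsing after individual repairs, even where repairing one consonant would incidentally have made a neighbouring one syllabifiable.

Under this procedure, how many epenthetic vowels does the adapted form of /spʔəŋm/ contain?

2

After substitution the input is /θlʔəŋm/.
The unsyllabifiable consonants are /θ/, /m/; each receives one epenthetic vowel.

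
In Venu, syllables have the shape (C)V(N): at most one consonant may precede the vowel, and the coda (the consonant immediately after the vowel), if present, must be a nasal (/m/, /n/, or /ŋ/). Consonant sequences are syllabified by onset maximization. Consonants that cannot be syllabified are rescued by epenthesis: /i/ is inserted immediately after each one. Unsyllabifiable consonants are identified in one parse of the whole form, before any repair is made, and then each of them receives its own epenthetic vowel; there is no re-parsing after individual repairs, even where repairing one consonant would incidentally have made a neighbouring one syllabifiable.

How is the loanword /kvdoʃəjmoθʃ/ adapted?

kividoʃəjimoθiʃi

Under (C)V(N), the unsyllabifiable consonants are /k/, /v/, /j/, /θ/, /ʃ/ (only a nasal (/m/, /n/, or /ŋ/) is licensed in coda position; onsets are limited to one consonant).
Each unlicensed consonant becomes the onset of a new syllable: /k/ → /ki/, /v/ → /vi/, /j/ → /ji/, /θ/ → /θi/, /ʃ/ → /ʃi/.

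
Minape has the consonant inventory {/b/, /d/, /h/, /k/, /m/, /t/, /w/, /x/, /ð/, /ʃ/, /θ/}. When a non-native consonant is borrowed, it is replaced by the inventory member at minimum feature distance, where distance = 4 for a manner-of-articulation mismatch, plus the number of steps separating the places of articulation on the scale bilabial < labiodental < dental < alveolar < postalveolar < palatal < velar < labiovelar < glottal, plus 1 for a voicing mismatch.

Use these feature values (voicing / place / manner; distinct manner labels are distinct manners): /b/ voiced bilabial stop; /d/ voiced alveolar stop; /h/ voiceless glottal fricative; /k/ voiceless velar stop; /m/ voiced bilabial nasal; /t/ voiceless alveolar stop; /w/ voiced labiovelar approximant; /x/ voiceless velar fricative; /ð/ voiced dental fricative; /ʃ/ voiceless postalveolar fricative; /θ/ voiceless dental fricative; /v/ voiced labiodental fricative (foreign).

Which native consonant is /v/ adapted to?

ð

/ð/ is closest: same manner (fricative), place distance 1 (labiodental→dental), same voicing; total 1. Next closest is /θ/ at distance 2.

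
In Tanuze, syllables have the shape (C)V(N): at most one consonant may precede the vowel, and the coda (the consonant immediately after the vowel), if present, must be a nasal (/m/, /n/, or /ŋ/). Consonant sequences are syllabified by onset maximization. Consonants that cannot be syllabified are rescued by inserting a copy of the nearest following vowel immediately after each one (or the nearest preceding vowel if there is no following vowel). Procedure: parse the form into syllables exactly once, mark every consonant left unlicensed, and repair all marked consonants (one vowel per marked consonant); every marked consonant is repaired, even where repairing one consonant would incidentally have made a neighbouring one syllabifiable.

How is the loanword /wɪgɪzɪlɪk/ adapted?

The consonants /k/ cannot be parsed into a legal (C)V(N) syllable (only a nasal (/m/, /n/, or /ŋ/) is licensed in coda position; onsets are limited to one consonant).
Epenthesis after each stranded consonant: /k/ → /kɪ/.

wɪgɪzɪlɪkɪ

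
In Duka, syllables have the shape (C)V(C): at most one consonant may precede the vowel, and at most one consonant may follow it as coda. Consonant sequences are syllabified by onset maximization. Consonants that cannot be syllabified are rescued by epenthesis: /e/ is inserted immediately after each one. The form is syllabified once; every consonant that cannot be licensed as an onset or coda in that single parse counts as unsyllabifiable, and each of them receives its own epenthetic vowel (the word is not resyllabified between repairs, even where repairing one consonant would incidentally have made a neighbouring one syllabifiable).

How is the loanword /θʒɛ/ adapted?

θeʒɛ

Syllabifying with onset maximization leaves /θ/ stranded (at most one coda consonant is licensed; onsets are limited to one consonant).
Each unlicensed consonant becomes the onset of a new syllable: /θ/ → /θe/.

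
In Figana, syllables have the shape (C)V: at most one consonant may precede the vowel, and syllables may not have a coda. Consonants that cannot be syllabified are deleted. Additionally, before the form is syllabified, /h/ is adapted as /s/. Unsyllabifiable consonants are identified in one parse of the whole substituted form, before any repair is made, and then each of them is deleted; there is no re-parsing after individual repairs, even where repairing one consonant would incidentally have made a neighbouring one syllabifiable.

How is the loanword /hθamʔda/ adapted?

θada

Substitution: /h/ → /s/, giving /sθamʔda/.
Under (C)V, the unsyllabifiable consonants are /s/, /m/, /ʔ/ (no codas are permitted; onsets are limited to one consonant).
Each unlicensed consonant is deleted: /s/, /m/, /ʔ/.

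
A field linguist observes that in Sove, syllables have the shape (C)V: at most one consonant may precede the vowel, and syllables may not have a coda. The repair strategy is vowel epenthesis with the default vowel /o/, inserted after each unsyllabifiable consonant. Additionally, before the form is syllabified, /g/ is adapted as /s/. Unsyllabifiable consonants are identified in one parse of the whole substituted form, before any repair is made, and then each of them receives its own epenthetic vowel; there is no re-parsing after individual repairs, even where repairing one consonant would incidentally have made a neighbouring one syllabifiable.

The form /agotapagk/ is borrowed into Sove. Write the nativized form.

Substitution: /g/ → /s/, giving /asotapask/.
Syllabifying with onset maximization leaves /s/, /k/ stranded (no codas are permitted; onsets are limited to one consonant).
Inserting the epenthetic vowel yields /s/ → /so/, /k/ → /ko/.

asotapasoko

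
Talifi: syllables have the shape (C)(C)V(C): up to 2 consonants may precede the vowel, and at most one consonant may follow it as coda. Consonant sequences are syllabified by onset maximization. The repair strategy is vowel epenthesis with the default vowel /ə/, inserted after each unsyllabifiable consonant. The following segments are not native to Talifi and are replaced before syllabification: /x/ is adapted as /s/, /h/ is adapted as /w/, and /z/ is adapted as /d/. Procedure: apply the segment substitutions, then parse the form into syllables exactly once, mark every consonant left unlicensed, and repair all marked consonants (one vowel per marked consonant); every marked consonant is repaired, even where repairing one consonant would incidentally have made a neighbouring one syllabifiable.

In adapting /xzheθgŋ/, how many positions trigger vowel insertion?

3

After substitution the input is /sdweθgŋ/.
The unsyllabifiable consonants are /s/, /g/, /ŋ/; each receives one epenthetic vowel.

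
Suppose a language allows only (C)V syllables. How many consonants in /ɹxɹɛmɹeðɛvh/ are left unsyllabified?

5

Syllabifying with onset maximization leaves /ɹ/, /x/, /m/, /v/, /h/ stranded (no codas are permitted; onsets are limited to one consonant).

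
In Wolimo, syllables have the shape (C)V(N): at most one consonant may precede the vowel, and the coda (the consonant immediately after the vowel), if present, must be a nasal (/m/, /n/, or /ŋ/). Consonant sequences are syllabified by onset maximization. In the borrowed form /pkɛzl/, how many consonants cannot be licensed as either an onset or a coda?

3

The consonants /p/, /z/, /l/ cannot be parsed into a legal (C)V(N) syllable (only a nasal (/m/, /n/, or /ŋ/) is licensed in coda position; onsets are limited to one consonant).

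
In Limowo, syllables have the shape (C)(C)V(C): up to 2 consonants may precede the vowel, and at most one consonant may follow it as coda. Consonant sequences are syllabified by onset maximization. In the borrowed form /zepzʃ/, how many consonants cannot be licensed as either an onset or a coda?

2

Syllabifying with onset maximization leaves /z/, /ʃ/ stranded (at most one coda consonant is licensed; onsets may contain at most 2 consonants).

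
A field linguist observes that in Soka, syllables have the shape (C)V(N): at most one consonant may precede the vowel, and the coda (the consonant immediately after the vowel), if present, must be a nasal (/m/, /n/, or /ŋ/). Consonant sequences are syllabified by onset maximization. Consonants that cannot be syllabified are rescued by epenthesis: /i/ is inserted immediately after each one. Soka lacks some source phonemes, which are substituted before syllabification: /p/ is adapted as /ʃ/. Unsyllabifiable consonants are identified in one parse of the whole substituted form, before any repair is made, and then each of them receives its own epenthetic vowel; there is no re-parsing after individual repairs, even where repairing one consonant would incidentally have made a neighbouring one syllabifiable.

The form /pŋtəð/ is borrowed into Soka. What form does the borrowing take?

Substitution: /p/ → /ʃ/, giving /ʃŋtəð/.
The consonants /ʃ/, /ŋ/, /ð/ cannot be parsed into a legal (C)V(N) syllable (only a nasal (/m/, /n/, or /ŋ/) is licensed in coda position; onsets are limited to one consonant).
Epenthesis after each stranded consonant: /ʃ/ → /ʃi/, /ŋ/ → /ŋi/, /ð/ → /ði/.

ʃiŋitəði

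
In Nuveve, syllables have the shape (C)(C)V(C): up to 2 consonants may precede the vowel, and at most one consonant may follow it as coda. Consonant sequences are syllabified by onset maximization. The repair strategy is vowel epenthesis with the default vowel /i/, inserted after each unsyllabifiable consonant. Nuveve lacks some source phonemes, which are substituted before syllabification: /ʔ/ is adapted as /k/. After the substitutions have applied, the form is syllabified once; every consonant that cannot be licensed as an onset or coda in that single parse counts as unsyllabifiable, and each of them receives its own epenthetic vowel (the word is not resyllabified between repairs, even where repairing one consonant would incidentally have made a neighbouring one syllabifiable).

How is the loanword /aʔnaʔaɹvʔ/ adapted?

aknakaɹviki

Substitution: /ʔ/ → /k/, giving /aknakaɹvk/.
The consonants /v/, /k/ cannot be parsed into a legal (C)(C)V(C) syllable (at most one coda consonant is licensed; onsets may contain at most 2 consonants).
Inserting the epenthetic vowel yields /v/ → /vi/, /k/ → /ki/.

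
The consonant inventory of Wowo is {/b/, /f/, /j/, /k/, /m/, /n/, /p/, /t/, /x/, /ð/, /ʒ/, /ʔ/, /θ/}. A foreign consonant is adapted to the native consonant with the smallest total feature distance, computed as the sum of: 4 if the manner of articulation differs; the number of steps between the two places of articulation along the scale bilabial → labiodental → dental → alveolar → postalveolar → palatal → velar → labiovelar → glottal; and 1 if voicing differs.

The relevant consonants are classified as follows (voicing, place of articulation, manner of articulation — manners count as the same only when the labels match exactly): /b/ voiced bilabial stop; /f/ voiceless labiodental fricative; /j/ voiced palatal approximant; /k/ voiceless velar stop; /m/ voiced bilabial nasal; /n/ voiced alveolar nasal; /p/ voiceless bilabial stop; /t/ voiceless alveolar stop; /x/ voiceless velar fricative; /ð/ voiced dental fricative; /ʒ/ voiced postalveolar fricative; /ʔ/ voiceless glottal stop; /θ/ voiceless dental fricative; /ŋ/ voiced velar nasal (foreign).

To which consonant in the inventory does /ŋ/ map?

/n/ is closest: same manner (nasal), place distance 3 (velar→alveolar), same voicing; total 3. Next closest is /j/ at distance 5.

n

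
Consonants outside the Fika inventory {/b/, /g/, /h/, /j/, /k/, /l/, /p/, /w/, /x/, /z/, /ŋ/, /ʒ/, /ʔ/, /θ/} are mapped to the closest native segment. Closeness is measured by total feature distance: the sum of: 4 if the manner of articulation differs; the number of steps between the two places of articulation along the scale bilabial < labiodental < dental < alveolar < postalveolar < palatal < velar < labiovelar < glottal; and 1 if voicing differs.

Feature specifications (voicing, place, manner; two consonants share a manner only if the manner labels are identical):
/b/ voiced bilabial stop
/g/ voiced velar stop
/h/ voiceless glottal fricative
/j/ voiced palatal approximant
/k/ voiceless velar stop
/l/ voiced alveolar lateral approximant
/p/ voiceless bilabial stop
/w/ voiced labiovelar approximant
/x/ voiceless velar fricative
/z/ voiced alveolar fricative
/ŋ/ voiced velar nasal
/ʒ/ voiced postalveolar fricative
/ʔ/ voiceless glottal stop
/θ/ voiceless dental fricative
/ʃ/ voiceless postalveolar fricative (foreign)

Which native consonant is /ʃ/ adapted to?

ʒ

/ʒ/ is closest: same manner (fricative), place distance 0 (postalveolar→postalveolar), voicing differs (+1); total 1. Next closest is /x/ at distance 2.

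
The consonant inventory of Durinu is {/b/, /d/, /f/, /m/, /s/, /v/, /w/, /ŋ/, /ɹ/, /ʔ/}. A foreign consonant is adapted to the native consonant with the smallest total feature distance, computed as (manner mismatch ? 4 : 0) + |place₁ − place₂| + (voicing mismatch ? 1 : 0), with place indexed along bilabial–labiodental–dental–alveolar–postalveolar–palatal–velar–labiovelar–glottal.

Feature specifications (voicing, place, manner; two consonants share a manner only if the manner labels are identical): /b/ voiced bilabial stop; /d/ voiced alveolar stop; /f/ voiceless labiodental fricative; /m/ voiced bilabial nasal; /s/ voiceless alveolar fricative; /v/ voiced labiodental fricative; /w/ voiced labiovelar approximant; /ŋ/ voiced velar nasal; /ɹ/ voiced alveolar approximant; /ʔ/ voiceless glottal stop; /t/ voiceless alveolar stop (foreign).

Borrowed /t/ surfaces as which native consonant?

d

/d/ is closest: same manner (stop), place distance 0 (alveolar→alveolar), voicing differs (+1); total 1. Next closest is /b/ at distance 4.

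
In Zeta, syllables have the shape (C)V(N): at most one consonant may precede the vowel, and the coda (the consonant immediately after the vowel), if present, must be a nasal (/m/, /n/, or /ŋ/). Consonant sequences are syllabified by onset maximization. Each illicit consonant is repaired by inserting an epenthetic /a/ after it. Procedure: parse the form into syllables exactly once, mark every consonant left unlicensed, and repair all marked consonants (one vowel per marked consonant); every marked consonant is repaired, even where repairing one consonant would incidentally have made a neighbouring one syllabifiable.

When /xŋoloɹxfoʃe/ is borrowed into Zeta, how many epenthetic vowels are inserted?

The unsyllabifiable consonants are /x/, /ɹ/, /x/; each receives one epenthetic vowel.

3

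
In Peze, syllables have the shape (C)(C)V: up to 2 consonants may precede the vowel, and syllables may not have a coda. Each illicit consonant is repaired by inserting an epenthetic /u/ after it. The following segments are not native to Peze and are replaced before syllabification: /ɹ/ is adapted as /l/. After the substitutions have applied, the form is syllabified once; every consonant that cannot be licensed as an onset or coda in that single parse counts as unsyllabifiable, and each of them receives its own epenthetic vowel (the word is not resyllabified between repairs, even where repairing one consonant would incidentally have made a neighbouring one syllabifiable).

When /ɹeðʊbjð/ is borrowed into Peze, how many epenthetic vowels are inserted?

3

After substitution the input is /leðʊbjð/.
The unsyllabifiable consonants are /b/, /j/, /ð/; each receives one epenthetic vowel.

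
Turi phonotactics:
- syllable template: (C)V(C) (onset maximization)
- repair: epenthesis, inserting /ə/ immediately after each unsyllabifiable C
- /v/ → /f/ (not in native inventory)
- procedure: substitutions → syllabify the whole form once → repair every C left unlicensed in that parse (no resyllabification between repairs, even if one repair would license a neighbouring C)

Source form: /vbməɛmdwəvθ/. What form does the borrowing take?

fəbəməɛmdəwəfθə

Substitution: /v/ → /f/, giving /fbməɛmdwəfθ/.
The consonants /f/, /b/, /d/, /θ/ cannot be parsed into a legal (C)V(C) syllable (at most one coda consonant is licensed; onsets are limited to one consonant).
Epenthesis after each stranded consonant: /f/ → /fə/, /b/ → /bə/, /d/ → /də/, /θ/ → /θə/.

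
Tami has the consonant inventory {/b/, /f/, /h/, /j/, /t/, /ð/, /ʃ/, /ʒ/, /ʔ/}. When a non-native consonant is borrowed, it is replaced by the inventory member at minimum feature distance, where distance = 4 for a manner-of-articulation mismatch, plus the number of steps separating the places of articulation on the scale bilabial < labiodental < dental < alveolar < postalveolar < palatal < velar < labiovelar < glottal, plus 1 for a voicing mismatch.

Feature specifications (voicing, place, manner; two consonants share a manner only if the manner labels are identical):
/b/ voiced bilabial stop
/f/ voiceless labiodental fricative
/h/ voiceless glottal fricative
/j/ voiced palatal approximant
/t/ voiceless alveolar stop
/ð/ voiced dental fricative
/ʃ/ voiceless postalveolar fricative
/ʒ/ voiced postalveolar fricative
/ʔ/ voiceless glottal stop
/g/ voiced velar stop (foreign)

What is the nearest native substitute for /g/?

ʔ

/ʔ/ is closest: same manner (stop), place distance 2 (velar→glottal), voicing differs (+1); total 3. Next closest is /t/ at distance 4.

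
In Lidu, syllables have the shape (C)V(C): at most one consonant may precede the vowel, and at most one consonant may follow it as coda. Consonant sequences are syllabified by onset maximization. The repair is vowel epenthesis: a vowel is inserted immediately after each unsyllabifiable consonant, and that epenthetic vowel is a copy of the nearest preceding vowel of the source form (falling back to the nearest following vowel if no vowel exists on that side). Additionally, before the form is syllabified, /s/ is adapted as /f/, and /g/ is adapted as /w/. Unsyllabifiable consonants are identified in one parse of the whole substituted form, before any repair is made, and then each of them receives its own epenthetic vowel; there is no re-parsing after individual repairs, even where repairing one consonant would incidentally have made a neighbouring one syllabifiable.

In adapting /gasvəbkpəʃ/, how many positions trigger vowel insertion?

1

After substitution the input is /wafvəbkpəʃ/.
The unsyllabifiable consonants are /k/; each receives one epenthetic vowel.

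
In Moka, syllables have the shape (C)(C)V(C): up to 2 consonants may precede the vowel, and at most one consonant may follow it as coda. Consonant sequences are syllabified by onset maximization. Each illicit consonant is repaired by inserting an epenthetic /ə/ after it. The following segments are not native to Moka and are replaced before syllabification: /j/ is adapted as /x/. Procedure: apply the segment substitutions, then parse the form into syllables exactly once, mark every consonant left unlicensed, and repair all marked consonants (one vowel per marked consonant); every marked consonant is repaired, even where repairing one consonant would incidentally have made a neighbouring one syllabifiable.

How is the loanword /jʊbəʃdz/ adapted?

xʊbəʃdəzə

Substitution: /j/ → /x/, giving /xʊbəʃdz/.
The consonants /d/, /z/ cannot be parsed into a legal (C)(C)V(C) syllable (at most one coda consonant is licensed; onsets may contain at most 2 consonants).
Inserting the epenthetic vowel yields /d/ → /də/, /z/ → /zə/.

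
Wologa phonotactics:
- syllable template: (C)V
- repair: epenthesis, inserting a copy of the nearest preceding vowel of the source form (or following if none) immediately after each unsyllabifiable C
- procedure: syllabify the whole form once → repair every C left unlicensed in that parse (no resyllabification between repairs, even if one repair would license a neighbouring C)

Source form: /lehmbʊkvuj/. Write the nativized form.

lehemebʊkʊvuju

Syllabifying with onset maximization leaves /h/, /m/, /k/, /j/ stranded (no codas are permitted; onsets are limited to one consonant).
Each unlicensed consonant becomes the onset of a new syllable: /h/ → /he/, /m/ → /me/, /k/ → /kʊ/, /j/ → /ju/.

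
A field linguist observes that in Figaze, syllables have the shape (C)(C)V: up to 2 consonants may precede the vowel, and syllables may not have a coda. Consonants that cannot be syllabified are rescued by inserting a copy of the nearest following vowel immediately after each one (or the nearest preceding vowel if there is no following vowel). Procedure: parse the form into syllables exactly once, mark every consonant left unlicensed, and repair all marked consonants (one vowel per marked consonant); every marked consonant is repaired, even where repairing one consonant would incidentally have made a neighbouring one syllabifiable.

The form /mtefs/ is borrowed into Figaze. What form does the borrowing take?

Syllabifying with onset maximization leaves /f/, /s/ stranded (no codas are permitted; onsets may contain at most 2 consonants).
Inserting the epenthetic vowel yields /f/ → /fe/, /s/ → /se/.

mtefese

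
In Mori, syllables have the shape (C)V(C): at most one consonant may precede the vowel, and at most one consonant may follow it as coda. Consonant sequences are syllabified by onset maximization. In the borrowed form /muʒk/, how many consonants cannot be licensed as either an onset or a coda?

1

The consonants /k/ cannot be parsed into a legal (C)V(C) syllable (at most one coda consonant is licensed; onsets are limited to one consonant).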